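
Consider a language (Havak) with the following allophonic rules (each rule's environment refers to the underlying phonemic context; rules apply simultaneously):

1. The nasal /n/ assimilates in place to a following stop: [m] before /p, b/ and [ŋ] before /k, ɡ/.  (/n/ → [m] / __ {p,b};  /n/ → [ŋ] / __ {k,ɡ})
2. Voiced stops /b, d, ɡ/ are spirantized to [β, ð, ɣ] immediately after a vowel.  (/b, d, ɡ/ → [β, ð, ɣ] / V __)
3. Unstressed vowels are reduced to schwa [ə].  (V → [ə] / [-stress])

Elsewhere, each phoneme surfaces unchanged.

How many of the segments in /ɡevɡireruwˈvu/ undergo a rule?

4

Segments that undergo a rule: /e/ → [ə] (rule 3); /i/ → [ə] (rule 3); /e/ → [ə] (rule 3); /u/ → [ə] (rule 3).
All other segments surface unchanged.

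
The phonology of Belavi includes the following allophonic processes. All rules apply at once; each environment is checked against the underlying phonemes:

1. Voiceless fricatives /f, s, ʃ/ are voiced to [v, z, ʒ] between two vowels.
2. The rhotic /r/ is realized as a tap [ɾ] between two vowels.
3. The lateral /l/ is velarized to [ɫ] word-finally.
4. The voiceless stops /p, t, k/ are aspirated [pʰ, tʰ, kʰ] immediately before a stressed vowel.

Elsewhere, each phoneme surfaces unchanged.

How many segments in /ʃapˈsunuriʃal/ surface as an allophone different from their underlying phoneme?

3

Segments that undergo a rule: /r/ → [ɾ] (rule 2); /ʃ/ → [ʒ] (rule 1); /l/ → [ɫ] (rule 3).
All other segments surface unchanged.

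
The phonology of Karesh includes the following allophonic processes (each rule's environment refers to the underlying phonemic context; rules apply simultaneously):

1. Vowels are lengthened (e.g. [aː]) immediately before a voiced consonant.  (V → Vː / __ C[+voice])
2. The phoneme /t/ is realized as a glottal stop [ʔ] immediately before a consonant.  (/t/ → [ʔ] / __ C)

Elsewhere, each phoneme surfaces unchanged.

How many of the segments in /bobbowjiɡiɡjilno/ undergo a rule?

5

Segments that undergo a rule: /o/ → [oː] (rule 1); /o/ → [oː] (rule 1); /i/ → [iː] (rule 1); /i/ → [iː] (rule 1); /i/ → [iː] (rule 1).
All other segments surface unchanged.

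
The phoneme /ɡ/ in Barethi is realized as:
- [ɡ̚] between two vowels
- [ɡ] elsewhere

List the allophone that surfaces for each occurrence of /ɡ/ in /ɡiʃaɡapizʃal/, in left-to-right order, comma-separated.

[ɡ], [ɡ̚]

Occurrence 1 (position 1): no conditioning environment matches → elsewhere allophone [ɡ].
Occurrence 2 (position 5): between two vowels → [ɡ̚].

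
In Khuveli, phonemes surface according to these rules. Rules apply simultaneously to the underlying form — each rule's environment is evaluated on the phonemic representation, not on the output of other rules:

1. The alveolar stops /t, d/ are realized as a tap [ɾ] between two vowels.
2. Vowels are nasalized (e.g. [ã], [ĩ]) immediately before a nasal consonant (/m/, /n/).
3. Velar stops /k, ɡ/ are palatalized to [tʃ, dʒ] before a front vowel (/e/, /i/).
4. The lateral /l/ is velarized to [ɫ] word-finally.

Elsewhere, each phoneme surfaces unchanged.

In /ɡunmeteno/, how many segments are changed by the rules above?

Segments that undergo a rule: /u/ → [ũ] (rule 2); /t/ → [ɾ] (rule 1); /e/ → [ẽ] (rule 2).
All other segments surface unchanged.

3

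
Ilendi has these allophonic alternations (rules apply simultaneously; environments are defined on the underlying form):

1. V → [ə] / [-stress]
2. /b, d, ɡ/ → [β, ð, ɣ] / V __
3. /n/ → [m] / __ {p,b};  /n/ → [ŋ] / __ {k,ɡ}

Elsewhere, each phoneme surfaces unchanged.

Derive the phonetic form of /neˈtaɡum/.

/n/ (word-initial): rule 3 targets it, but not before a labial or velar stop → unchanged [n].
/e/ — between /n/ and /t/, in an unstressed syllable — surfaces as [ə] (rule 1).
/t/ (between /e/ and /a/) is unaffected → [t].
/a/ — between /t/ and /ɡ/; rule 1 does not apply here → [a].
/ɡ/ — between /a/ and /u/, immediately after a vowel — surfaces as [ɣ] (rule 2).
/u/ — between /ɡ/ and /m/, in an unstressed syllable — surfaces as [ə] (rule 1).
/m/ — not in any rule's target class → [m].

[nəˈtaɣəm]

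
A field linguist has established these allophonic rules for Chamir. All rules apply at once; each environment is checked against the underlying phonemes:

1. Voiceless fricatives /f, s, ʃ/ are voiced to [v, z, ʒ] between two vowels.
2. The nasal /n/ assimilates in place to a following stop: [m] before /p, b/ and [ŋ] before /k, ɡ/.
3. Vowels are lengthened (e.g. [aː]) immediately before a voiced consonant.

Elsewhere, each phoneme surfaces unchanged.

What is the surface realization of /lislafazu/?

/l/ (word-initial): no rule targets it → [l].
/i/ — between /l/ and /s/; rule 3 does not apply here → [i].
/s/ — between /i/ and /l/; rule 1 does not apply here → [s].
/l/ — not in any rule's target class → [l].
/a/ (between /l/ and /f/) is in the target of rule 3 but the environment (before a voiced consonant) is not met → [a].
/f/ meets the environment for rule 1 (between two vowels) → [v].
Rule 3 applies to /a/ (between /f/ and /z/: before a voiced consonant) → [aː].
/z/ (between /a/ and /u/): no rule targets it → [z].
/u/ (word-final) is in the target of rule 3 but the environment (before a voiced consonant) is not met → [u].

[lislavaːzu]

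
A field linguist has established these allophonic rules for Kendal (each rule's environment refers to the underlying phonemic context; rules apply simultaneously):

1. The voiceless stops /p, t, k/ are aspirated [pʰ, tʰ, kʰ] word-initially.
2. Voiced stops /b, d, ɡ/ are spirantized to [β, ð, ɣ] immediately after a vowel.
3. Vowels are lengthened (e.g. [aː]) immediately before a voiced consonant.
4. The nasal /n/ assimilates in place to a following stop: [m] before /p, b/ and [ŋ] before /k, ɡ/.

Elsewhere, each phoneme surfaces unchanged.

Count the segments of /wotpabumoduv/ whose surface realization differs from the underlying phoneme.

6

Segments that undergo a rule: /a/ → [aː] (rule 3); /b/ → [β] (rule 2); /u/ → [uː] (rule 3); /o/ → [oː] (rule 3); /d/ → [ð] (rule 2); /u/ → [uː] (rule 3).
All other segments surface unchanged.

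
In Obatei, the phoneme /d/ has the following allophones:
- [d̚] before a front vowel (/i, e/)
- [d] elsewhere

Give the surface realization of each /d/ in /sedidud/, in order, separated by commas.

[d̚], [d], [d]

Occurrence 1 (position 3): before a front vowel (/i, e/) → [d̚].
Occurrence 2 (position 5): no conditioning environment matches → elsewhere allophone [d].
Occurrence 3 (position 7): no conditioning environment matches → elsewhere allophone [d].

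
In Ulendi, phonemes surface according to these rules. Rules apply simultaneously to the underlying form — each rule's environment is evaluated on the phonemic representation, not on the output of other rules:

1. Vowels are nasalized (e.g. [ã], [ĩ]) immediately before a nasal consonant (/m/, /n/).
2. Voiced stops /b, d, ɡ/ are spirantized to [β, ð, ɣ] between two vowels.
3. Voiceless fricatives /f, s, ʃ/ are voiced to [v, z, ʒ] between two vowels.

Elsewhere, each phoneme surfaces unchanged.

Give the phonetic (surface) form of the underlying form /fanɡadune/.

/f/ (word-initial) is in the target of rule 3 but the environment (between two vowels) is not met → [f].
/a/ meets the environment for rule 1 (before a nasal consonant) → [ã].
/n/ (between /a/ and /ɡ/): no rule targets it → [n].
/ɡ/ (between /n/ and /a/) fails the environment for rule 2, so it stays [ɡ].
/a/ (between /ɡ/ and /d/) is in the target of rule 1 but the environment (before a nasal consonant) is not met → [a].
Rule 2 applies to /d/ (between /a/ and /u/: between two vowels) → [ð].
Rule 1 applies to /u/ (between /d/ and /n/: before a nasal consonant) → [ũ].
/n/ (between /u/ and /e/): no rule targets it → [n].
/e/ — word-final; rule 1 does not apply here → [e].

[fãnɡaðũne]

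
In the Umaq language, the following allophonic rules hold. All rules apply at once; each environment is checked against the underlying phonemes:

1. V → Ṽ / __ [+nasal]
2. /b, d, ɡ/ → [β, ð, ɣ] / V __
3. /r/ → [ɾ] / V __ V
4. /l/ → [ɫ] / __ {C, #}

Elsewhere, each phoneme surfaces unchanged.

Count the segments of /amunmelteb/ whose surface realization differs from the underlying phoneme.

4

Segments that undergo a rule: /a/ → [ã] (rule 1); /u/ → [ũ] (rule 1); /l/ → [ɫ] (rule 4); /b/ → [β] (rule 2).
All other segments surface unchanged.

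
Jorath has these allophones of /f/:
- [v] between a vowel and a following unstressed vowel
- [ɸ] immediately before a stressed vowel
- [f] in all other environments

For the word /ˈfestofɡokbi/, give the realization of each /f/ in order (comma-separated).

[ɸ], [f]

Occurrence 1 (position 1): immediately before a stressed vowel → [ɸ].
Occurrence 2 (position 6): no conditioning environment matches → elsewhere allophone [f].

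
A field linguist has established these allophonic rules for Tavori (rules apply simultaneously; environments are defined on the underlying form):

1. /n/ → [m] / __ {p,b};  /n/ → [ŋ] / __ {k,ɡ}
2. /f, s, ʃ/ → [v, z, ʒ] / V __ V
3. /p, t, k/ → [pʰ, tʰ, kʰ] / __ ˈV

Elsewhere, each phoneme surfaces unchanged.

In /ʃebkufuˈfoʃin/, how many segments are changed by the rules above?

Segments that undergo a rule: /f/ → [v] (rule 2); /f/ → [v] (rule 2); /ʃ/ → [ʒ] (rule 2).
All other segments surface unchanged.

3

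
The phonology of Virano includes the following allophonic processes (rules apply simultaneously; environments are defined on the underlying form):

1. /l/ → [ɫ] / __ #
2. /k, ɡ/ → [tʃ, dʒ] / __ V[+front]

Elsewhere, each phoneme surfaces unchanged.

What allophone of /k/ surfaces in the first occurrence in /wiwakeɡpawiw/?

[tʃ]

/k/ (between /a/ and /e/) occurs before a front vowel → [tʃ] by rule 2.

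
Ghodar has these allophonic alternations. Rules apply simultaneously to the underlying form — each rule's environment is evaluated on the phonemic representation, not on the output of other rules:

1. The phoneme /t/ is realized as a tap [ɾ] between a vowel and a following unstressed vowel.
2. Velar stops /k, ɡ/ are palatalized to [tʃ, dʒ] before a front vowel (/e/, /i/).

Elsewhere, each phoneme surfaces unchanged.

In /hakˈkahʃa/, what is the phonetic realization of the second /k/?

[k]

/k/ (between /k/ and /a/): rule 2 targets it, but not before a front vowel → unchanged [k].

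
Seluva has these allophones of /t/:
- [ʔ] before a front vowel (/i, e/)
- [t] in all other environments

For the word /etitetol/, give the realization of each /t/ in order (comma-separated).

[ʔ], [ʔ], [t]

Occurrence 1 (position 2): before a front vowel (/i, e/) → [ʔ].
Occurrence 2 (position 4): before a front vowel (/i, e/) → [ʔ].
Occurrence 3 (position 6): no conditioning environment matches → elsewhere allophone [t].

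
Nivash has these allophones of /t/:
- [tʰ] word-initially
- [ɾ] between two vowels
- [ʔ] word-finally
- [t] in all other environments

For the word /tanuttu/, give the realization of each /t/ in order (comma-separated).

Occurrence 1 (position 1): word-initially → [tʰ].
Occurrence 2 (position 5): no conditioning environment matches → elsewhere allophone [t].
Occurrence 3 (position 6): no conditioning environment matches → elsewhere allophone [t].

[tʰ], [t], [t]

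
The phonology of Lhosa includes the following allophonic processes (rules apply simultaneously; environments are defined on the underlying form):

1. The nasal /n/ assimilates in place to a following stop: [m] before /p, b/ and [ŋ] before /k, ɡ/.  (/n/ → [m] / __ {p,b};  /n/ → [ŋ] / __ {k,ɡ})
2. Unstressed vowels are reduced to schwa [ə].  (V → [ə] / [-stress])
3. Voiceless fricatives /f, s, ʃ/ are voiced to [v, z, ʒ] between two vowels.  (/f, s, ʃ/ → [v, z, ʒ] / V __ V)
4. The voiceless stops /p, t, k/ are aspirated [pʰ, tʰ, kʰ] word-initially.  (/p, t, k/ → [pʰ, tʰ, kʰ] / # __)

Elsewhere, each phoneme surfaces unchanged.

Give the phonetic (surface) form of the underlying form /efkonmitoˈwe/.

[əfkənmətəˈwe]

/e/ (word-initial) occurs in an unstressed syllable → [ə] by rule 2.
/f/ (between /e/ and /k/): rule 3 targets it, but not between two vowels → unchanged [f].
/k/ (between /f/ and /o/): rule 4 targets it, but not word-initially → unchanged [k].
/o/ (between /k/ and /n/): in an unstressed syllable, so rule 2 applies → [ə].
/n/ (between /o/ and /m/) fails the environment for rule 1, so it stays [n].
/m/ (between /n/ and /i/) is unaffected → [m].
/i/ meets the environment for rule 2 (in an unstressed syllable) → [ə].
/t/ (between /i/ and /o/) is in the target of rule 4 but the environment (word-initially) is not met → [t].
/o/ meets the environment for rule 2 (in an unstressed syllable) → [ə].
/w/ — not in any rule's target class → [w].
/e/ — word-final; rule 2 does not apply here → [e].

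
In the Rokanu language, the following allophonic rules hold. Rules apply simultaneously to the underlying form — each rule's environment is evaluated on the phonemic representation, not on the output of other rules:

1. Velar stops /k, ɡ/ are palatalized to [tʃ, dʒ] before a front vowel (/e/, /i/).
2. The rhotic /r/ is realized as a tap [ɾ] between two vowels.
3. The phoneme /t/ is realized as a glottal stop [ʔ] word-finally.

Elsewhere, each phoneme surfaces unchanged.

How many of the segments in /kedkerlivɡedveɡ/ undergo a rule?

3

Segments that undergo a rule: /k/ → [tʃ] (rule 1); /k/ → [tʃ] (rule 1); /ɡ/ → [dʒ] (rule 1).
All other segments surface unchanged.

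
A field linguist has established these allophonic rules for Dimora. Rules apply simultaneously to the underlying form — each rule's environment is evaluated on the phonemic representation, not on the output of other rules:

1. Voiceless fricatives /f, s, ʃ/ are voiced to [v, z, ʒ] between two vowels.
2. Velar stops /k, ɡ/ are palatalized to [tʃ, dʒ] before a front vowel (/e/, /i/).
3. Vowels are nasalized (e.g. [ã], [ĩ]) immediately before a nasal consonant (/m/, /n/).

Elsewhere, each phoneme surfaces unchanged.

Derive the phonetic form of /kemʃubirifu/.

/k/ — word-initial, before a front vowel — surfaces as [tʃ] (rule 2).
/e/ (between /k/ and /m/): before a nasal consonant, so rule 3 applies → [ẽ].
/ʃ/ (between /m/ and /u/) is in the target of rule 1 but the environment (between two vowels) is not met → [ʃ].
/u/ — between /ʃ/ and /b/; rule 3 does not apply here → [u].
/i/ (between /b/ and /r/) is in the target of rule 3 but the environment (before a nasal consonant) is not met → [i].
/i/ — between /r/ and /f/; rule 3 does not apply here → [i].
/f/ meets the environment for rule 1 (between two vowels) → [v].
/u/ (word-final) is in the target of rule 3 but the environment (before a nasal consonant) is not met → [u].

[tʃẽmʃubirivu]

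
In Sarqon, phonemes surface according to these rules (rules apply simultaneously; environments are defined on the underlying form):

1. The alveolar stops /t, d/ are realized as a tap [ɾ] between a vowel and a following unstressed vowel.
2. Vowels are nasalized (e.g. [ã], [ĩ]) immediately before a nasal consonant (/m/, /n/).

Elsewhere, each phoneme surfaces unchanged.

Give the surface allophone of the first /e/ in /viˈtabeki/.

[e]

/e/ (between /b/ and /k/): rule 2 targets it, but not before a nasal consonant → unchanged [e].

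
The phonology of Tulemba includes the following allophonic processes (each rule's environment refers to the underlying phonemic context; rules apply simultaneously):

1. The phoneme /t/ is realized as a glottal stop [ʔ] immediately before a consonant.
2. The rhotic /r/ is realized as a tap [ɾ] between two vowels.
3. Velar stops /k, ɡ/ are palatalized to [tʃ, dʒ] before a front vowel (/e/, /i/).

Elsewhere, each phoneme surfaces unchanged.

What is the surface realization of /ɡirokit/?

Rule 3 applies to /ɡ/ (word-initial: before a front vowel) → [dʒ].
/i/ stays [i].
/r/ (between /i/ and /o/): between two vowels, so rule 2 applies → [ɾ].
/o/ stays [o].
/k/ (between /o/ and /i/): before a front vowel, so rule 3 applies → [tʃ].
/i/ stays [i].
/t/ (word-final) is in the target of rule 1 but the environment (immediately before a consonant) is not met → [t].

[dʒiɾotʃit]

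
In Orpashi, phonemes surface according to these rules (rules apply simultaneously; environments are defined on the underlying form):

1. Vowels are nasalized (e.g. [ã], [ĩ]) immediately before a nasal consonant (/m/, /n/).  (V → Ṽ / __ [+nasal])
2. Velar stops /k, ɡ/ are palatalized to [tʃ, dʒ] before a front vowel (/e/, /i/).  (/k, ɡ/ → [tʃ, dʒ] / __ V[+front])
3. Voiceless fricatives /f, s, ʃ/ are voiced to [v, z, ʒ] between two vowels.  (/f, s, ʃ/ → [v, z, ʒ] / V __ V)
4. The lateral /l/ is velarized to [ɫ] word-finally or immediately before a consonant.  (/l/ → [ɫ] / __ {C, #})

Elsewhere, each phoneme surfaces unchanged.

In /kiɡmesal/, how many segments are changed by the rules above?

3

Segments that undergo a rule: /k/ → [tʃ] (rule 2); /s/ → [z] (rule 3); /l/ → [ɫ] (rule 4).
All other segments surface unchanged.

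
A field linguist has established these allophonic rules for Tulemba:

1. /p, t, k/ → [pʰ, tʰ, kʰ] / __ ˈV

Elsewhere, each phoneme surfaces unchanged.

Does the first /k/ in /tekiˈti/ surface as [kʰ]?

/k/ — between /e/ and /i/; rule 1 does not apply here → [k].
The actual realization is [k], not [kʰ].

No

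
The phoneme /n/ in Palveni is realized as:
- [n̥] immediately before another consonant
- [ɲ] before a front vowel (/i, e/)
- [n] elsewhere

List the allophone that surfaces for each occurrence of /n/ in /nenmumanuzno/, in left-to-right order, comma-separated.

Occurrence 1 (position 1): before a front vowel (/i, e/) → [ɲ].
Occurrence 2 (position 3): immediately before another consonant → [n̥].
Occurrence 3 (position 8): no conditioning environment matches → elsewhere allophone [n].
Occurrence 4 (position 11): no conditioning environment matches → elsewhere allophone [n].

[ɲ], [n̥], [n], [n]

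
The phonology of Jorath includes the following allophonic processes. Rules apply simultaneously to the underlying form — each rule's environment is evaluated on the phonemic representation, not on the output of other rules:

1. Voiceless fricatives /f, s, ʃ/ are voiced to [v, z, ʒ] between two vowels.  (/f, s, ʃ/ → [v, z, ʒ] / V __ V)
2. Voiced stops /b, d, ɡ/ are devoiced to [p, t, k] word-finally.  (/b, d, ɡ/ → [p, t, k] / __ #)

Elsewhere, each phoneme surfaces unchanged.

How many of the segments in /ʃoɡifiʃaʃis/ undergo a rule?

3

Segments that undergo a rule: /f/ → [v] (rule 1); /ʃ/ → [ʒ] (rule 1); /ʃ/ → [ʒ] (rule 1).
All other segments surface unchanged.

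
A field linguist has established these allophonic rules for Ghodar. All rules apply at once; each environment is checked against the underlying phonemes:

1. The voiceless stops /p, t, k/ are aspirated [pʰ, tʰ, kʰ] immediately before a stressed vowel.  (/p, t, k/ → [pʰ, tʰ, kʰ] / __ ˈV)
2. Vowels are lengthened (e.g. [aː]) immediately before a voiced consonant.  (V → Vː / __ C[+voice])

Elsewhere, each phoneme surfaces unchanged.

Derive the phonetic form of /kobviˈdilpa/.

/k/ (word-initial) is in the target of rule 1 but the environment (immediately before a stressed vowel) is not met → [k].
Rule 2 applies to /o/ (between /k/ and /b/: before a voiced consonant) → [oː].
/b/ stays [b].
/v/ (between /b/ and /i/): no rule targets it → [v].
/i/ meets the environment for rule 2 (before a voiced consonant) → [iː].
/d/ (between /i/ and /i/) is unaffected → [d].
/i/ (between /d/ and /l/): before a voiced consonant, so rule 2 applies → [iː].
/l/ — not in any rule's target class → [l].
/p/ (between /l/ and /a/) fails the environment for rule 1, so it stays [p].
/a/ (word-final) fails the environment for rule 2, so it stays [a].

[koːbviːˈdiːlpa]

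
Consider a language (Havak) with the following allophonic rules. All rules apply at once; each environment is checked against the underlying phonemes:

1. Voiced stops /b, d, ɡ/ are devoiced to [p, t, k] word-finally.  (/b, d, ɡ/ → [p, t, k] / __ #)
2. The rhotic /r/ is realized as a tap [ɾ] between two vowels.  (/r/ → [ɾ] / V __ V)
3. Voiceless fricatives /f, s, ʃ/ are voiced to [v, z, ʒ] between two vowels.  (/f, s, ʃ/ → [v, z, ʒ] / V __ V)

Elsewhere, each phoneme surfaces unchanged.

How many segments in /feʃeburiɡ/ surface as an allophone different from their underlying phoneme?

Segments that undergo a rule: /ʃ/ → [ʒ] (rule 3); /r/ → [ɾ] (rule 2); /ɡ/ → [k] (rule 1).
All other segments surface unchanged.

3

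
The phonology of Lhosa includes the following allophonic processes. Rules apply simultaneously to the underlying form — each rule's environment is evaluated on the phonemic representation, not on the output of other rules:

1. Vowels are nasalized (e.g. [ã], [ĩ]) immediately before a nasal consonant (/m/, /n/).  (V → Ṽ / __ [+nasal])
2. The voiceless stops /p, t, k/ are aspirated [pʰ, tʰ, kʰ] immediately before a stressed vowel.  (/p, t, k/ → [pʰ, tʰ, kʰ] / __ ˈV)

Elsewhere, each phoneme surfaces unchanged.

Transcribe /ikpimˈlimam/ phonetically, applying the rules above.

[ikpĩmˈlĩmãm]

/i/ (word-initial): rule 1 targets it, but not before a nasal consonant → unchanged [i].
/k/ (between /i/ and /p/) is in the target of rule 2 but the environment (immediately before a stressed vowel) is not met → [k].
/p/ — between /k/ and /i/; rule 2 does not apply here → [p].
/i/ (between /p/ and /m/): before a nasal consonant, so rule 1 applies → [ĩ].
/m/ (between /i/ and /l/) is unaffected → [m].
/l/ stays [l].
/i/ — between /l/ and /m/, before a nasal consonant — surfaces as [ĩ] (rule 1).
/m/ stays [m].
Rule 1 applies to /a/ (between /m/ and /m/: before a nasal consonant) → [ã].
/m/ (word-final) is unaffected → [m].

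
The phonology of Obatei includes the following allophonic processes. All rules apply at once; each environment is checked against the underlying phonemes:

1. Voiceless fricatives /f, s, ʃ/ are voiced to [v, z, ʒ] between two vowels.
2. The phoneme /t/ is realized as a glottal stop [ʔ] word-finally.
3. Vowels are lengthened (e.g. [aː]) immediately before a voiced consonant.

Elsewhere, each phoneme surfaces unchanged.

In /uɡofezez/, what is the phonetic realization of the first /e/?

[eː]

Rule 3 applies to /e/ (between /f/ and /z/: before a voiced consonant) → [eː].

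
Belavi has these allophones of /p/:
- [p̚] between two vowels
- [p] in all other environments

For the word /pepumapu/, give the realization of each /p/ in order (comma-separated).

[p], [p̚], [p̚]

Occurrence 1 (position 1): no conditioning environment matches → elsewhere allophone [p].
Occurrence 2 (position 3): between two vowels → [p̚].
Occurrence 3 (position 7): between two vowels → [p̚].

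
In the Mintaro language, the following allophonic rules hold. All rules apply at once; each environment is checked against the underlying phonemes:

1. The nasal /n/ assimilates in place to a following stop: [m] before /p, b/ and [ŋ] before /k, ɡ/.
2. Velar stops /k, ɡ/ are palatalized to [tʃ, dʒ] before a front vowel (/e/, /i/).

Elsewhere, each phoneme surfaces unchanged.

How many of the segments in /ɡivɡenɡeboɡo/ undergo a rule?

Segments that undergo a rule: /ɡ/ → [dʒ] (rule 2); /ɡ/ → [dʒ] (rule 2); /n/ → [ŋ] (rule 1); /ɡ/ → [dʒ] (rule 2).
All other segments surface unchanged.

4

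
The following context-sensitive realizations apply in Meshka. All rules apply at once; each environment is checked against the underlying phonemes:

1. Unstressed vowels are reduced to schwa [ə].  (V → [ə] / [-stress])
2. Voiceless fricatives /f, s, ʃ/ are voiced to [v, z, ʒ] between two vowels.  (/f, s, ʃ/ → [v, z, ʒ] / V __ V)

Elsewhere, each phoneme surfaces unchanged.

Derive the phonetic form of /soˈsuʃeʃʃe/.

/s/ (word-initial) fails the environment for rule 2, so it stays [s].
/o/ (between /s/ and /s/) occurs in an unstressed syllable → [ə] by rule 1.
/s/ meets the environment for rule 2 (between two vowels) → [z].
/u/ — between /s/ and /ʃ/; rule 1 does not apply here → [u].
/ʃ/ (between /u/ and /e/): between two vowels, so rule 2 applies → [ʒ].
/e/ — between /ʃ/ and /ʃ/, in an unstressed syllable — surfaces as [ə] (rule 1).
/ʃ/ — between /e/ and /ʃ/; rule 2 does not apply here → [ʃ].
/ʃ/ (between /ʃ/ and /e/): rule 2 targets it, but not between two vowels → unchanged [ʃ].
/e/ — word-final, in an unstressed syllable — surfaces as [ə] (rule 1).

[səˈzuʒəʃʃə]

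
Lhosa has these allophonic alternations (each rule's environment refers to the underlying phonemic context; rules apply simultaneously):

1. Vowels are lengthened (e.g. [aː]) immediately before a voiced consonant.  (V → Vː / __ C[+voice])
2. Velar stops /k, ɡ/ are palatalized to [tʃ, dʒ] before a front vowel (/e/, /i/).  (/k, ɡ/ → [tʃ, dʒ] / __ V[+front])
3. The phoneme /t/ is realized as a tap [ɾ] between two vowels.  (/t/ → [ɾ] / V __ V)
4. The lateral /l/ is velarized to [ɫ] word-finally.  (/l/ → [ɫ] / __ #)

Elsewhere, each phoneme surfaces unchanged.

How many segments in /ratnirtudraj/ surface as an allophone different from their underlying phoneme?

Segments that undergo a rule: /i/ → [iː] (rule 1); /u/ → [uː] (rule 1); /a/ → [aː] (rule 1).
All other segments surface unchanged.

3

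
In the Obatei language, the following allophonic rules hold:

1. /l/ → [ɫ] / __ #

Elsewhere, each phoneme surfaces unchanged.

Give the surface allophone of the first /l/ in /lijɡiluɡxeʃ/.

/l/ (word-initial): rule 1 targets it, but not word-finally → unchanged [l].

[l]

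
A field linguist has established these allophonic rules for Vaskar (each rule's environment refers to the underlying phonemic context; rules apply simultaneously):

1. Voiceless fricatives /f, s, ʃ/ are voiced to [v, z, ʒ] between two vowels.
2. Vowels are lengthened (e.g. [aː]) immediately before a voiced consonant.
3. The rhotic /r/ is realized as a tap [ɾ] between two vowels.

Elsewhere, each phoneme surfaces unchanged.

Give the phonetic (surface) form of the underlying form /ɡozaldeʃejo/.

[ɡoːzaːldeʒeːjo]

/ɡ/ — not in any rule's target class → [ɡ].
/o/ meets the environment for rule 2 (before a voiced consonant) → [oː].
/z/ (between /o/ and /a/) is unaffected → [z].
/a/ (between /z/ and /l/): before a voiced consonant, so rule 2 applies → [aː].
/l/ (between /a/ and /d/) is unaffected → [l].
/d/ (between /l/ and /e/): no rule targets it → [d].
/e/ — between /d/ and /ʃ/; rule 2 does not apply here → [e].
/ʃ/ (between /e/ and /e/) occurs between two vowels → [ʒ] by rule 1.
Rule 2 applies to /e/ (between /ʃ/ and /j/: before a voiced consonant) → [eː].
/j/ (between /e/ and /o/): no rule targets it → [j].
/o/ (word-final) fails the environment for rule 2, so it stays [o].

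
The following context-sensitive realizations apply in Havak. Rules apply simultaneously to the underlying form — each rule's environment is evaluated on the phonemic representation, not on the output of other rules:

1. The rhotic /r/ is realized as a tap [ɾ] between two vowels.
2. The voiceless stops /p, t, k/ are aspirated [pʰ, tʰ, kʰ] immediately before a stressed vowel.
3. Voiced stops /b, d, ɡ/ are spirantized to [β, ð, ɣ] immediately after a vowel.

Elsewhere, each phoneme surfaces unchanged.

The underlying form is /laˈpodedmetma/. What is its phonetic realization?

/l/ (word-initial): no rule targets it → [l].
/a/ — not in any rule's target class → [a].
/p/ (between /a/ and /o/): immediately before a stressed vowel, so rule 2 applies → [pʰ].
/o/ (between /p/ and /d/): no rule targets it → [o].
/d/ meets the environment for rule 3 (immediately after a vowel) → [ð].
/e/ (between /d/ and /d/): no rule targets it → [e].
/d/ (between /e/ and /m/) occurs immediately after a vowel → [ð] by rule 3.
/m/ (between /d/ and /e/): no rule targets it → [m].
/e/ (between /m/ and /t/): no rule targets it → [e].
/t/ (between /e/ and /m/) fails the environment for rule 2, so it stays [t].
/m/ stays [m].
/a/ stays [a].

[laˈpʰoðeðmetma]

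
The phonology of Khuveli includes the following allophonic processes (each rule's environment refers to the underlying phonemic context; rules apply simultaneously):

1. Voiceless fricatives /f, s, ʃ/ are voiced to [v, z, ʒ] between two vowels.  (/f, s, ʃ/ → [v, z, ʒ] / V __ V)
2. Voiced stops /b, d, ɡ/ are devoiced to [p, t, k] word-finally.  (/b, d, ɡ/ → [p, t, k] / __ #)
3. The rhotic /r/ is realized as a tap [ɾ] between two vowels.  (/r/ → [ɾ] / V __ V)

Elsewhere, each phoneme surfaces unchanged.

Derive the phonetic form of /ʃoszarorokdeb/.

/ʃ/ (word-initial): rule 1 targets it, but not between two vowels → unchanged [ʃ].
/o/ (between /ʃ/ and /s/) is unaffected → [o].
/s/ (between /o/ and /z/) fails the environment for rule 1, so it stays [s].
/z/ (between /s/ and /a/) is unaffected → [z].
/a/ (between /z/ and /r/) is unaffected → [a].
/r/ (between /a/ and /o/) occurs between two vowels → [ɾ] by rule 3.
/o/ — not in any rule's target class → [o].
/r/ — between /o/ and /o/, between two vowels — surfaces as [ɾ] (rule 3).
/o/ (between /r/ and /k/): no rule targets it → [o].
/k/ (between /o/ and /d/) is unaffected → [k].
/d/ — between /k/ and /e/; rule 2 does not apply here → [d].
/e/ stays [e].
Rule 2 applies to /b/ (word-final: word-finally) → [p].

[ʃoszaɾoɾokdep]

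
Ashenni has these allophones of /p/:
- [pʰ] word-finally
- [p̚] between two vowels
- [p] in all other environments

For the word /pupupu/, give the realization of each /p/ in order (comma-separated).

[p], [p̚], [p̚]

Occurrence 1 (position 1): no conditioning environment matches → elsewhere allophone [p].
Occurrence 2 (position 3): between two vowels → [p̚].
Occurrence 3 (position 5): between two vowels → [p̚].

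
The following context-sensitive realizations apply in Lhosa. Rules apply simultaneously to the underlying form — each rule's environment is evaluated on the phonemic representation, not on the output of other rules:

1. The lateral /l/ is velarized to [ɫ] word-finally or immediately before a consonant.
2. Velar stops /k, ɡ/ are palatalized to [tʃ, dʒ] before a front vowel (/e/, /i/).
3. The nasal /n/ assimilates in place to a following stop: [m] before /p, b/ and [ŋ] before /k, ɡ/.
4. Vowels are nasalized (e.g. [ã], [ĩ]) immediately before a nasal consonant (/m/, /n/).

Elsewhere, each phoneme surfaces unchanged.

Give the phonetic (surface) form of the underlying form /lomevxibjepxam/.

/l/ (word-initial): rule 1 targets it, but not word-finally or immediately before a consonant → unchanged [l].
/o/ (between /l/ and /m/) occurs before a nasal consonant → [õ] by rule 4.
/m/ (between /o/ and /e/): no rule targets it → [m].
/e/ (between /m/ and /v/) is in the target of rule 4 but the environment (before a nasal consonant) is not met → [e].
/v/ (between /e/ and /x/): no rule targets it → [v].
/x/ — not in any rule's target class → [x].
/i/ (between /x/ and /b/) fails the environment for rule 4, so it stays [i].
/b/ (between /i/ and /j/) is unaffected → [b].
/j/ (between /b/ and /e/): no rule targets it → [j].
/e/ (between /j/ and /p/): rule 4 targets it, but not before a nasal consonant → unchanged [e].
/p/ — not in any rule's target class → [p].
/x/ — not in any rule's target class → [x].
/a/ (between /x/ and /m/): before a nasal consonant, so rule 4 applies → [ã].
/m/ (word-final) is unaffected → [m].

[lõmevxibjepxãm]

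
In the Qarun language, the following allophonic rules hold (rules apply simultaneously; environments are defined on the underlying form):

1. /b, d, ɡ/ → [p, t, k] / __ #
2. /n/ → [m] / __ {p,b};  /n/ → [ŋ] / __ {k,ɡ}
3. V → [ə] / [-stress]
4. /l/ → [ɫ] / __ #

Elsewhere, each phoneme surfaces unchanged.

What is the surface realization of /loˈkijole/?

[ləˈkijələ]

/l/ — word-initial; rule 4 does not apply here → [l].
/o/ (between /l/ and /k/) occurs in an unstressed syllable → [ə] by rule 3.
/k/ — not in any rule's target class → [k].
/i/ (between /k/ and /j/) fails the environment for rule 3, so it stays [i].
/j/ stays [j].
/o/ — between /j/ and /l/, in an unstressed syllable — surfaces as [ə] (rule 3).
/l/ (between /o/ and /e/) fails the environment for rule 4, so it stays [l].
Rule 3 applies to /e/ (word-final: in an unstressed syllable) → [ə].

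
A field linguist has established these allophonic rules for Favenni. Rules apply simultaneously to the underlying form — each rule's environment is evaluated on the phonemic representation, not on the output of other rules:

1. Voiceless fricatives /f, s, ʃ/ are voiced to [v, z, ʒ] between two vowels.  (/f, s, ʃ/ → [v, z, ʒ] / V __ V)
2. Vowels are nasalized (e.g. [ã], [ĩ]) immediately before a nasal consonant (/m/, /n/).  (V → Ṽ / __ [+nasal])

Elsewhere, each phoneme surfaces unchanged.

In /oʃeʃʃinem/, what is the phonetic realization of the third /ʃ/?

[ʃ]

/ʃ/ (between /ʃ/ and /i/) is in the target of rule 1 but the environment (between two vowels) is not met → [ʃ].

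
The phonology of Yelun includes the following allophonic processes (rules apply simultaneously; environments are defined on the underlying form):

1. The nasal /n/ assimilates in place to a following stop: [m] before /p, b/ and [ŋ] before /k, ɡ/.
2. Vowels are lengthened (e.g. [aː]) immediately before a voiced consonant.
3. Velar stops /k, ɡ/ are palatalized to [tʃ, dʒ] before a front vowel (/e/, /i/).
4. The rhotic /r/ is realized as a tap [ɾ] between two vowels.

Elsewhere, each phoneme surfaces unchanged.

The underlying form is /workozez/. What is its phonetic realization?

/o/ — between /w/ and /r/, before a voiced consonant — surfaces as [oː] (rule 2).
/r/ (between /o/ and /k/): rule 4 targets it, but not between two vowels → unchanged [r].
/k/ (between /r/ and /o/) fails the environment for rule 3, so it stays [k].
/o/ — between /k/ and /z/, before a voiced consonant — surfaces as [oː] (rule 2).
/e/ (between /z/ and /z/): before a voiced consonant, so rule 2 applies → [eː].

[woːrkoːzeːz]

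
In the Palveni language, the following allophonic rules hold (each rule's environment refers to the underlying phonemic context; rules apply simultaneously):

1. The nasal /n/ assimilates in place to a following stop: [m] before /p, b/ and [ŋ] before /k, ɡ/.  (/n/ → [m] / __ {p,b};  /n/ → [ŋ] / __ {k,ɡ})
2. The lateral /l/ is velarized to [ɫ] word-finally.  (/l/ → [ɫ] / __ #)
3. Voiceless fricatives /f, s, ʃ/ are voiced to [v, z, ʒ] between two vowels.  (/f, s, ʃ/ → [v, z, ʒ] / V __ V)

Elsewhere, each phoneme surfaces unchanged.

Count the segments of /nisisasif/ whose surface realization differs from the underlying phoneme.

Segments that undergo a rule: /s/ → [z] (rule 3); /s/ → [z] (rule 3); /s/ → [z] (rule 3).
All other segments surface unchanged.

3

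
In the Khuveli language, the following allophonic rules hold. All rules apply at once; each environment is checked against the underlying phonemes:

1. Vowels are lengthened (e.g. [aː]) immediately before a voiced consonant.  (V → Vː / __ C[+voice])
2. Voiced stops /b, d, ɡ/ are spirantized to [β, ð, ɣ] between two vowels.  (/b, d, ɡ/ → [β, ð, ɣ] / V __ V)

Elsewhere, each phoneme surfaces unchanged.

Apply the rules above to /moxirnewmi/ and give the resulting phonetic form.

[moxiːrneːwmi]

/o/ (between /m/ and /x/) fails the environment for rule 1, so it stays [o].
/i/ — between /x/ and /r/, before a voiced consonant — surfaces as [iː] (rule 1).
/e/ meets the environment for rule 1 (before a voiced consonant) → [eː].
/i/ (word-final) is in the target of rule 1 but the environment (before a voiced consonant) is not met → [i].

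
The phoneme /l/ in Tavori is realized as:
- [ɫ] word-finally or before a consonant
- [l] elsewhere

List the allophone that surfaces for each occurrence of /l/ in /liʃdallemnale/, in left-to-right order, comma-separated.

[l], [ɫ], [l], [l]

Occurrence 1 (position 1): no conditioning environment matches → elsewhere allophone [l].
Occurrence 2 (position 6): word-finally or before a consonant → [ɫ].
Occurrence 3 (position 7): no conditioning environment matches → elsewhere allophone [l].
Occurrence 4 (position 12): no conditioning environment matches → elsewhere allophone [l].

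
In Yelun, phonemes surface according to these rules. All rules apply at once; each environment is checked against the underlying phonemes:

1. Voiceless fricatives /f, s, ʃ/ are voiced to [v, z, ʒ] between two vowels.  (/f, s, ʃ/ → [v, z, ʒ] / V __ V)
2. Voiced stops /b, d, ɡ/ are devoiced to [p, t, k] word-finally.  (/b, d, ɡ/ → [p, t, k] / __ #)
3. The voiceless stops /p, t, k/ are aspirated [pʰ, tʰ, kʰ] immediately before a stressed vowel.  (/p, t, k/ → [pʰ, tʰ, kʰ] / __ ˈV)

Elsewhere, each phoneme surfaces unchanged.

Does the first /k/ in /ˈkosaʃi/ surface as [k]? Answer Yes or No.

/k/ (word-initial) occurs immediately before a stressed vowel → [kʰ] by rule 3.
The actual realization is [kʰ], not [k].

No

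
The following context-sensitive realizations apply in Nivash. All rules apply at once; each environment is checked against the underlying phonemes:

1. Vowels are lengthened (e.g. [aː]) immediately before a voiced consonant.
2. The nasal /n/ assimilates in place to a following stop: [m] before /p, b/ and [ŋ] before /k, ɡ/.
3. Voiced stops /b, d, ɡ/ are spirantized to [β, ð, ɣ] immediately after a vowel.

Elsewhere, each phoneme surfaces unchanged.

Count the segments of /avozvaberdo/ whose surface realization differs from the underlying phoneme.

5

Segments that undergo a rule: /a/ → [aː] (rule 1); /o/ → [oː] (rule 1); /a/ → [aː] (rule 1); /b/ → [β] (rule 3); /e/ → [eː] (rule 1).
All other segments surface unchanged.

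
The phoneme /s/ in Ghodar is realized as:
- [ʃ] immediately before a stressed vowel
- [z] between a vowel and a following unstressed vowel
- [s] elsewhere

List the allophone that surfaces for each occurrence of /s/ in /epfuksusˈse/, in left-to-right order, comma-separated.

[s], [s], [ʃ]

Occurrence 1 (position 6): no conditioning environment matches → elsewhere allophone [s].
Occurrence 2 (position 8): no conditioning environment matches → elsewhere allophone [s].
Occurrence 3 (position 9): immediately before a stressed vowel → [ʃ].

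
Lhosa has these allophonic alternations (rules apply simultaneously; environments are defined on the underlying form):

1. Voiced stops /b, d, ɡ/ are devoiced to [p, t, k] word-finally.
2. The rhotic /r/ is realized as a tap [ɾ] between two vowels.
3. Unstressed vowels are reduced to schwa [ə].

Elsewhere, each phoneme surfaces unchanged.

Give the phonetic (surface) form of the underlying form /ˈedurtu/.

[ˈedərtə]

/e/ (word-initial) is in the target of rule 3 but the environment (in an unstressed syllable) is not met → [e].
/d/ (between /e/ and /u/) fails the environment for rule 1, so it stays [d].
/u/ (between /d/ and /r/) occurs in an unstressed syllable → [ə] by rule 3.
/r/ (between /u/ and /t/): rule 2 targets it, but not between two vowels → unchanged [r].
/u/ meets the environment for rule 3 (in an unstressed syllable) → [ə].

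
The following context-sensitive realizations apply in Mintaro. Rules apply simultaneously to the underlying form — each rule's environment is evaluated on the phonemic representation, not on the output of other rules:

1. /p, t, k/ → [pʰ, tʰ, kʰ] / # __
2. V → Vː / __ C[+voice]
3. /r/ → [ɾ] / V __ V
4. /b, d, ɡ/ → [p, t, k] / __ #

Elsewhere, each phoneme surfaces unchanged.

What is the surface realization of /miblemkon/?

[miːbleːmkoːn]

/m/ — not in any rule's target class → [m].
/i/ meets the environment for rule 2 (before a voiced consonant) → [iː].
/b/ (between /i/ and /l/) fails the environment for rule 4, so it stays [b].
/l/ stays [l].
Rule 2 applies to /e/ (between /l/ and /m/: before a voiced consonant) → [eː].
/m/ (between /e/ and /k/) is unaffected → [m].
/k/ (between /m/ and /o/) is in the target of rule 1 but the environment (word-initially) is not met → [k].
/o/ (between /k/ and /n/) occurs before a voiced consonant → [oː] by rule 2.
/n/ (word-final): no rule targets it → [n].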